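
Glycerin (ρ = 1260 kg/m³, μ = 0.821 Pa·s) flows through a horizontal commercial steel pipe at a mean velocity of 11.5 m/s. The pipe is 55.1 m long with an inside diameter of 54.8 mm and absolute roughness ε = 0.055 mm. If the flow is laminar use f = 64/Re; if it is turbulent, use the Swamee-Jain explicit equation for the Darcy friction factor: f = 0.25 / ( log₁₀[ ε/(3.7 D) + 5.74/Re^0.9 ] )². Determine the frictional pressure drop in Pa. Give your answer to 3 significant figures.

Reynolds number Re = ρVD/μ = 1260 · 11.5 · 0.0548 / 0.821 = 967.2.
Re < 2300 → laminar flow, so f = 64/Re = 64/967.2 = 0.06617 (the turbulent correlation is not needed).
Darcy-Weisbach: ΔP = f(L/D)(ρV²/2) = 0.06617·(55.1/0.0548)·(1260·11.5²/2) = 0.06617·1005·8.332e+04 = 5.543e+06 Pa.

ΔP ≈ 5.54×10^6 Pa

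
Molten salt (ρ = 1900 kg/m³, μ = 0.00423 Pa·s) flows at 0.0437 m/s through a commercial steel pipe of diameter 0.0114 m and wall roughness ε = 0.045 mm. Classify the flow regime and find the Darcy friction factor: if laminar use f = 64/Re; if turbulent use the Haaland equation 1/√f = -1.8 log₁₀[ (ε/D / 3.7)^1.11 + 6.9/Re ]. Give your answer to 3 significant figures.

f ≈ 0.286

Re = ρVD/μ = 1900·0.0437·0.0114/0.00423 = 223.8.
Re < 2300 → laminar, so f = 64/Re = 0.286 (roughness is irrelevant in laminar flow).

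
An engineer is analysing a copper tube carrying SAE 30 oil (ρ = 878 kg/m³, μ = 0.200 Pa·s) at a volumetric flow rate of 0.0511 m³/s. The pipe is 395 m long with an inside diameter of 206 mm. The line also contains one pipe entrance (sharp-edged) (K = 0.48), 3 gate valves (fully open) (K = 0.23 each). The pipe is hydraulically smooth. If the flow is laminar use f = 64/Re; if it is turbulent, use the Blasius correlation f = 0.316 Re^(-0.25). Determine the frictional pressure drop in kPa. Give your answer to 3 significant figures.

Cross-sectional area A = πD²/4 = π(0.206)²/4 = 0.03333 m²; mean velocity V = Q/A = 0.0511/0.03333 = 1.533 m/s.
Reynolds number Re = ρVD/μ = 878 · 1.533 · 0.206 / 0.2 = 1387.
Re < 2300 → laminar flow, so f = 64/Re = 64/1387 = 0.04616 (the turbulent correlation is not needed).
Total minor-loss coefficient ΣK = 1·0.48 + 3·0.23 = 1.17.
ΔP = [f·L/D + ΣK]·(ρV²/2) = [0.04616·395/0.206 + 1.17]·(878·1.533²/2) = [88.51 + 1.17]·1032 = 9.254e+04 Pa.
ΔP = 9.254e+04 Pa = 92.5 kPa.

ΔP ≈ 92.5 kPa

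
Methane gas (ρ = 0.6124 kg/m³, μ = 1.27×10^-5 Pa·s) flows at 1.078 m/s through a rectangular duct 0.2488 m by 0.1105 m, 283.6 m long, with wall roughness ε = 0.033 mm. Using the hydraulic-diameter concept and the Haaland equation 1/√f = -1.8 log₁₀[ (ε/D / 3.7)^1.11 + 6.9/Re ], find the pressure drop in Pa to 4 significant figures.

ΔP ≈ 21.85 Pa

Hydraulic diameter D_h = 4A/P = 4·(0.2488·0.1105)/(2·(0.2488+0.1105)) = 0.11/0.7186 = 0.153 m.
Re = ρVD_h/μ = 0.6124·1.078·0.153/1.27e-05 = 7955.
ε/D_h = 3.3e-05/0.153 = 0.000216; Haaland gives 1/√f = -1.8 log₁₀[1.99e-05+0.000867] = 5.493, so f = 0.03314.
ΔP = f(L/D_h)(ρV²/2) = 0.03314·283.6/0.153·0.3558 = 21.85 Pa.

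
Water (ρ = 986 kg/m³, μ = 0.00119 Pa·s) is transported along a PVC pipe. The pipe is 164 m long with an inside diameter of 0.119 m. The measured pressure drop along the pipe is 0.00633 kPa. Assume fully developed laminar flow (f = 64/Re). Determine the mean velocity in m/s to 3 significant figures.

V ≈ 0.0144 m/s

For laminar flow, f = 64/Re with Re = ρVD/μ, so Darcy-Weisbach reduces to ΔP = 32μLV/D². Solving for V: V = ΔP·D²/(32μL) = 6.33·(0.119)²/(32·0.00119·164) = 0.01435 m/s.
Check: Re = ρVD/μ = 986·0.01435·0.119/0.00119 = 1415 < 2300, so the laminar assumption holds.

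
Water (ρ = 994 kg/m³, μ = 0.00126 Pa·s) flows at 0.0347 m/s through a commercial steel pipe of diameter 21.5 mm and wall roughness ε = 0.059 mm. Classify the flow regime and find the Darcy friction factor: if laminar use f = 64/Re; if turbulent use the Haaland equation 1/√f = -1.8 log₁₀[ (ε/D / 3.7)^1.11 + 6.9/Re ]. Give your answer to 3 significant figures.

Re = ρVD/μ = 994·0.0347·0.0215/0.00126 = 588.6.
Re < 2300 → laminar, so f = 64/Re = 0.1087 (roughness is irrelevant in laminar flow).

f ≈ 0.109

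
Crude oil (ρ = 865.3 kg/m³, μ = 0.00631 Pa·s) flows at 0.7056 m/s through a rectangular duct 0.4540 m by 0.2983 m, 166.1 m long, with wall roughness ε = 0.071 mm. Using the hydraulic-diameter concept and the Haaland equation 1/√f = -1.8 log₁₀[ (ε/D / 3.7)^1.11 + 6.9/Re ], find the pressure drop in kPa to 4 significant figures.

Hydraulic diameter D_h = 4A/P = 4·(0.454·0.2983)/(2·(0.454+0.2983)) = 0.5417/1.505 = 0.36 m.
Re = ρVD_h/μ = 865.3·0.7056·0.36/0.00631 = 3.484e+04.
ε/D_h = 7.1e-05/0.36 = 0.000197; Haaland gives 1/√f = -1.8 log₁₀[1.81e-05+0.000198] = 6.598, so f = 0.02297.
ΔP = f(L/D_h)(ρV²/2) = 0.02297·166.1/0.36·215.4 = 2283 Pa.
ΔP = 2.283 kPa.

ΔP ≈ 2.283 kPa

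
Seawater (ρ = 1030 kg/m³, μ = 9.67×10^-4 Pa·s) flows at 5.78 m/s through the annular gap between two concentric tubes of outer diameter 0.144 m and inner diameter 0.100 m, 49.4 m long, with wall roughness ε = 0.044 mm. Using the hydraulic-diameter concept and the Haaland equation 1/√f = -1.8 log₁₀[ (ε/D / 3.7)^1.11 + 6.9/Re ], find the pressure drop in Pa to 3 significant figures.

Hydraulic diameter D_h = 4A/P = D_o - D_i = 0.144 - 0.1 = 0.044 m.
Re = ρVD_h/μ = 1030·5.78·0.044/0.000967 = 2.709e+05.
ε/D_h = 4.4e-05/0.044 = 0.001; Haaland gives 1/√f = -1.8 log₁₀[0.000109+2.55e-05] = 6.966, so f = 0.02061.
ΔP = f(L/D_h)(ρV²/2) = 0.02061·49.4/0.044·1.721e+04 = 3.981e+05 Pa.

ΔP ≈ 398000 Pa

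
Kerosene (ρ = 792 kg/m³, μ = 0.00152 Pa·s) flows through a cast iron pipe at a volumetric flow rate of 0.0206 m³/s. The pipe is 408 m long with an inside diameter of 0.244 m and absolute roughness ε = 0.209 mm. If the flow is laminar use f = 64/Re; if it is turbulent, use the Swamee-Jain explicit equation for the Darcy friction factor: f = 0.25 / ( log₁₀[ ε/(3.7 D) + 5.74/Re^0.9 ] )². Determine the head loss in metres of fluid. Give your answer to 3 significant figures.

h_f ≈ 0.387 m

Cross-sectional area A = πD²/4 = π(0.244)²/4 = 0.04676 m²; mean velocity V = Q/A = 0.0206/0.04676 = 0.4406 m/s.
Reynolds number Re = ρVD/μ = 792 · 0.4406 · 0.244 / 0.00152 = 5.601e+04.
Re > 4000 → turbulent. Relative roughness ε/D = 0.000209/0.244 = 0.000857. Swamee-Jain: f = 0.25/(log₁₀[0.000857/3.7 + 5.74/5.601e+04^0.9])² = 0.25/(log₁₀[0.000232 + 0.000306])² = 0.25/(-3.27)² = 0.02338.
Darcy-Weisbach: ΔP = f(L/D)(ρV²/2) = 0.02338·(408/0.244)·(792·0.4406²/2) = 0.02338·1672·76.86 = 3005 Pa.
Head loss h_f = ΔP/(ρg) = 3005/(792·9.81) = 0.387 m.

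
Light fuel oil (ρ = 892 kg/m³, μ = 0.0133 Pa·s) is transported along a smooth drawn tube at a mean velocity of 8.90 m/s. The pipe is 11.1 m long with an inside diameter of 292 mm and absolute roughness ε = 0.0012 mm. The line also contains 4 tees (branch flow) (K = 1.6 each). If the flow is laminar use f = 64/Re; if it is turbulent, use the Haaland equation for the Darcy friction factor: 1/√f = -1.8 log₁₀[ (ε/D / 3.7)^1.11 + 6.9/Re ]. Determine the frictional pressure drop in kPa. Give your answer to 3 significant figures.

Reynolds number Re = ρVD/μ = 892 · 8.9 · 0.292 / 0.0133 = 1.743e+05.
Re > 4000 → turbulent. Relative roughness ε/D = 1.2e-06/0.292 = 4.11e-06. Haaland: 1/√f = -1.8 log₁₀[(4.11e-06/3.7)^1.11 + 6.9/1.743e+05] = -1.8 log₁₀[2.46e-07 + 3.96e-05] = 7.92, so f = 0.01594.
Total minor-loss coefficient ΣK = 4·1.6 = 6.4.
ΔP = [f·L/D + ΣK]·(ρV²/2) = [0.01594·11.1/0.292 + 6.4]·(892·8.9²/2) = [0.6061 + 6.4]·3.533e+04 = 2.475e+05 Pa.
ΔP = 2.475e+05 Pa = 248 kPa.

ΔP ≈ 248 kPa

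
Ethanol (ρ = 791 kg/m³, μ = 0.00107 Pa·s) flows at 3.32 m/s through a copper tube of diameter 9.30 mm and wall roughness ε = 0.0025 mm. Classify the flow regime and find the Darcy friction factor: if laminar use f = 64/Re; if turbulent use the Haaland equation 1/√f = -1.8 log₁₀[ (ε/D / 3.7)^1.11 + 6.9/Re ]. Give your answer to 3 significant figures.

Re = ρVD/μ = 791·3.32·0.0093/0.00107 = 2.283e+04.
Re > 4000 → turbulent. ε/D = 2.5e-06/0.0093 = 0.000269; Haaland: 1/√f = -1.8 log₁₀[2.55e-05 + 0.000302] = 6.272, so f = 0.02542.

f ≈ 0.0254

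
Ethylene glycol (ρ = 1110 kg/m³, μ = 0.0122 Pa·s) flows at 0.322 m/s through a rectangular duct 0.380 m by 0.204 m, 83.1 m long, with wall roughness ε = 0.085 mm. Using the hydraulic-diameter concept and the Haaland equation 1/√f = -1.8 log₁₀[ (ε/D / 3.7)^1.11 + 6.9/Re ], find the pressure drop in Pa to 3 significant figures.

Hydraulic diameter D_h = 4A/P = 4·(0.38·0.204)/(2·(0.38+0.204)) = 0.3101/1.168 = 0.2655 m.
Re = ρVD_h/μ = 1110·0.322·0.2655/0.0122 = 7778.
ε/D_h = 8.5e-05/0.2655 = 0.00032; Haaland gives 1/√f = -1.8 log₁₀[3.09e-05+0.000887] = 5.467, so f = 0.03346.
ΔP = f(L/D_h)(ρV²/2) = 0.03346·83.1/0.2655·57.54 = 602.7 Pa.

ΔP ≈ 603 Pa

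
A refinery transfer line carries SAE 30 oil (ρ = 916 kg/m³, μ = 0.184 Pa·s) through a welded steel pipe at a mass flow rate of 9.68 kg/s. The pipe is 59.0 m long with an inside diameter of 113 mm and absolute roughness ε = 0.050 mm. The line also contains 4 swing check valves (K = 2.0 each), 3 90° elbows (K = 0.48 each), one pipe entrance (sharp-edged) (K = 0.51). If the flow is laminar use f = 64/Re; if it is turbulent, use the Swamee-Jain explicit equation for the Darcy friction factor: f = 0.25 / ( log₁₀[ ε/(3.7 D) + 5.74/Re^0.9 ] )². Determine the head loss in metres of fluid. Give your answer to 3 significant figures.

h_f ≈ 3.75 m

A = πD²/4 = π(0.113)²/4 = 0.01003 m²; mean velocity V = ṁ/(ρA) = 9.68/(916 · 0.01003) = 1.054 m/s.
Reynolds number Re = ρVD/μ = 916 · 1.054 · 0.113 / 0.184 = 592.8.
Re < 2300 → laminar flow, so f = 64/Re = 64/592.8 = 0.108 (the turbulent correlation is not needed).
Total minor-loss coefficient ΣK = 4·2 + 3·0.48 + 1·0.51 = 9.95.
ΔP = [f·L/D + ΣK]·(ρV²/2) = [0.108·59/0.113 + 9.95]·(916·1.054²/2) = [56.37 + 9.95]·508.5 = 3.373e+04 Pa.
Head loss h_f = ΔP/(ρg) = 3.373e+04/(916·9.81) = 3.75 m.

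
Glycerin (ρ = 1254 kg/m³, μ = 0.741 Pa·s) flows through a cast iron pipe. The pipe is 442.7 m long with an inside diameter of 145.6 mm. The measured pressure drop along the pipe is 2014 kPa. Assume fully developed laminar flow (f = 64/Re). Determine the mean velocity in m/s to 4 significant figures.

For laminar flow, f = 64/Re with Re = ρVD/μ, so Darcy-Weisbach reduces to ΔP = 32μLV/D². Solving for V: V = ΔP·D²/(32μL) = 2.014e+06·(0.1456)²/(32·0.741·442.7) = 4.067 m/s.
Check: Re = ρVD/μ = 1254·4.067·0.1456/0.741 = 1002 < 2300, so the laminar assumption holds.

V ≈ 4.067 m/s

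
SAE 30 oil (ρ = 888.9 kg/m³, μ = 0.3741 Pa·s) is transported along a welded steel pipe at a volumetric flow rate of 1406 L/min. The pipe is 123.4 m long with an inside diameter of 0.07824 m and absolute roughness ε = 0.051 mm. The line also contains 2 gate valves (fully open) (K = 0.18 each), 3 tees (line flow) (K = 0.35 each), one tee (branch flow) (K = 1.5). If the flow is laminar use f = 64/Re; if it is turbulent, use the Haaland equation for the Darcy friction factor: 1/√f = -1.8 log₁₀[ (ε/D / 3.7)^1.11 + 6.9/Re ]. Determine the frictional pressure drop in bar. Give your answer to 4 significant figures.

Q = 1406 L/min = 1406/60000 = 0.02343 m³/s.
Cross-sectional area A = πD²/4 = π(0.07824)²/4 = 0.004808 m²; mean velocity V = Q/A = 0.02343/0.004808 = 4.874 m/s.
Reynolds number Re = ρVD/μ = 888.9 · 4.874 · 0.07824 / 0.374 = 906.1.
Re < 2300 → laminar flow, so f = 64/Re = 64/906.1 = 0.07063 (the turbulent correlation is not needed).
Total minor-loss coefficient ΣK = 2·0.18 + 3·0.35 + 1·1.5 = 2.91.
ΔP = [f·L/D + ΣK]·(ρV²/2) = [0.07063·123.4/0.07824 + 2.91]·(888.9·4.874²/2) = [111.4 + 2.91]·1.056e+04 = 1.207e+06 Pa.
ΔP = 1.207e+06 Pa = 12.07 bar.

ΔP ≈ 12.07 bar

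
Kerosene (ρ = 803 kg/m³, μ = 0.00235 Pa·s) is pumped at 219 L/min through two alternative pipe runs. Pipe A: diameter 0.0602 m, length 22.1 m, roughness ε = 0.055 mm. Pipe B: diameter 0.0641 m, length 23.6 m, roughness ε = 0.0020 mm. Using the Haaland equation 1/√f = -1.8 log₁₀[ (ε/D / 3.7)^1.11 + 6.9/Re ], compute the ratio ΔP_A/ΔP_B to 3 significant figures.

Pipe A: V = Q/A = 0.00365/0.002846 = 1.282 m/s; Re = 2.638e+04; ε/D = 0.000914; Haaland → f = 0.02604; ΔP_A = f(L/D)(ρV²/2) = 6311 Pa.
Pipe B: V = Q/A = 0.00365/0.003227 = 1.131 m/s; Re = 2.477e+04; ε/D = 3.12e-05; Haaland → f = 0.02447; ΔP_B = f(L/D)(ρV²/2) = 4627 Pa.
ΔP_A/ΔP_B = 6311/4627 = 1.36.

ΔP_A/ΔP_B ≈ 1.36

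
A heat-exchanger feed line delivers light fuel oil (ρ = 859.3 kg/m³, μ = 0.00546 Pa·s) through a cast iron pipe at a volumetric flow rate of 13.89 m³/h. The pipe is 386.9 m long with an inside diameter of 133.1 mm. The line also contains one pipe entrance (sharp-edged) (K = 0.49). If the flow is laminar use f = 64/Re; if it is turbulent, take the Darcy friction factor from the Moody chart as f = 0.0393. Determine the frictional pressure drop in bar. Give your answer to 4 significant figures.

ΔP ≈ 0.03790 bar

Q = 13.89 m³/h = 13.89/3600 = 0.003858 m³/s.
Cross-sectional area A = πD²/4 = π(0.1331)²/4 = 0.01391 m²; mean velocity V = Q/A = 0.003858/0.01391 = 0.2773 m/s.
Reynolds number Re = ρVD/μ = 859.3 · 0.2773 · 0.1331 / 0.00546 = 5809.
Re > 4000 → turbulent; use the Moody-chart value f = 0.0393.
Total minor-loss coefficient ΣK = 1·0.49 = 0.49.
ΔP = [f·L/D + ΣK]·(ρV²/2) = [0.0393·386.9/0.1331 + 0.49]·(859.3·0.2773²/2) = [114.2 + 0.49]·33.04 = 3790 Pa.
ΔP = 3790 Pa = 0.03790 bar.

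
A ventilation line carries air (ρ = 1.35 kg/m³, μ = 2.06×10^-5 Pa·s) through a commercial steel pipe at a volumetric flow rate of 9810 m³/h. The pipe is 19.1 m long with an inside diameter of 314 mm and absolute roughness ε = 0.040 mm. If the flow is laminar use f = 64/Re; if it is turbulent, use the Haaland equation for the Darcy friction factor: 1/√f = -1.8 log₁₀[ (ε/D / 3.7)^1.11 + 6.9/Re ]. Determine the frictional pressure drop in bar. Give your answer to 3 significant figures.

Q = 9810 m³/h = 9810/3600 = 2.725 m³/s.
Cross-sectional area A = πD²/4 = π(0.314)²/4 = 0.07744 m²; mean velocity V = Q/A = 2.725/0.07744 = 35.19 m/s.
Reynolds number Re = ρVD/μ = 1.35 · 35.19 · 0.314 / 2.06e-05 = 7.241e+05.
Re > 4000 → turbulent. Relative roughness ε/D = 4e-05/0.314 = 0.000127. Haaland: 1/√f = -1.8 log₁₀[(0.000127/3.7)^1.11 + 6.9/7.241e+05] = -1.8 log₁₀[1.11e-05 + 9.53e-06] = 8.433, so f = 0.01406.
Darcy-Weisbach: ΔP = f(L/D)(ρV²/2) = 0.01406·(19.1/0.314)·(1.35·35.19²/2) = 0.01406·60.83·835.9 = 714.9 Pa.
ΔP = 714.9 Pa = 0.00715 bar.

ΔP ≈ 0.00715 bar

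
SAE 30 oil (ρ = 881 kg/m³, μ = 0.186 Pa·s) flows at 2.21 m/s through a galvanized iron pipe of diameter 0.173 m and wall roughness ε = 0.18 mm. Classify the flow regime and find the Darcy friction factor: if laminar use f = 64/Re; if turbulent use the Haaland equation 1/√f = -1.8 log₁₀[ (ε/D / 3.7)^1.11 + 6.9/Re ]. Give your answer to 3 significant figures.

f ≈ 0.0353

Re = ρVD/μ = 881·2.21·0.173/0.186 = 1811.
Re < 2300 → laminar, so f = 64/Re = 0.03534 (roughness is irrelevant in laminar flow).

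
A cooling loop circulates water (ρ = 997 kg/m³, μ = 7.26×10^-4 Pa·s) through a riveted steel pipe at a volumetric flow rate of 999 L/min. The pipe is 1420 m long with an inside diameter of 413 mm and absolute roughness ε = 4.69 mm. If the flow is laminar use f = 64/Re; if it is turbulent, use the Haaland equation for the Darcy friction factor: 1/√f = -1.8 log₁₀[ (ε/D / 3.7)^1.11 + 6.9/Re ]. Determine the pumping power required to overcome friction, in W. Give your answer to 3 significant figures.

Q = 999 L/min = 999/60000 = 0.01665 m³/s.
Cross-sectional area A = πD²/4 = π(0.413)²/4 = 0.134 m²; mean velocity V = Q/A = 0.01665/0.134 = 0.1243 m/s.
Reynolds number Re = ρVD/μ = 997 · 0.1243 · 0.413 / 0.000726 = 7.049e+04.
Re > 4000 → turbulent. Relative roughness ε/D = 0.00469/0.413 = 0.0114. Haaland: 1/√f = -1.8 log₁₀[(0.0114/3.7)^1.11 + 6.9/7.049e+04] = -1.8 log₁₀[0.00162 + 9.79e-05] = 4.975, so f = 0.0404.
Darcy-Weisbach: ΔP = f(L/D)(ρV²/2) = 0.0404·(1420/0.413)·(997·0.1243²/2) = 0.0404·3438·7.7 = 1070 Pa.
Pumping power P = QΔP = 0.01665·1070 = 17.81 W = 17.8 W.

P ≈ 17.8 W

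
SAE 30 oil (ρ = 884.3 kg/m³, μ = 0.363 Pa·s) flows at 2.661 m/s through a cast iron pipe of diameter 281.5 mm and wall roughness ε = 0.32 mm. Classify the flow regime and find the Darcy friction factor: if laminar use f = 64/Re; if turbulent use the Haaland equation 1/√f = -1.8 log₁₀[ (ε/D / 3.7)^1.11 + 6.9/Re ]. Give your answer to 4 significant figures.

f ≈ 0.03507

Re = ρVD/μ = 884.3·2.661·0.2815/0.363 = 1825.
Re < 2300 → laminar, so f = 64/Re = 0.03507 (roughness is irrelevant in laminar flow).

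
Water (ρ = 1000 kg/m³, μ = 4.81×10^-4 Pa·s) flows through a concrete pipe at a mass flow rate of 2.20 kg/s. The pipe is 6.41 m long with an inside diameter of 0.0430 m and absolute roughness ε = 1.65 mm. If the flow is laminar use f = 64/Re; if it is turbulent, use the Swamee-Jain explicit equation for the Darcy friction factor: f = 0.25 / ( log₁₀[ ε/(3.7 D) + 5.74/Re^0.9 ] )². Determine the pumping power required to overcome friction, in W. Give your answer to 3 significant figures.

A = πD²/4 = π(0.043)²/4 = 0.001452 m²; mean velocity V = ṁ/(ρA) = 2.2/(1000 · 0.001452) = 1.515 m/s.
Reynolds number Re = ρVD/μ = 1000 · 1.515 · 0.043 / 0.000481 = 1.354e+05.
Re > 4000 → turbulent. Relative roughness ε/D = 0.00165/0.043 = 0.0384. Swamee-Jain: f = 0.25/(log₁₀[0.0384/3.7 + 5.74/1.354e+05^0.9])² = 0.25/(log₁₀[0.0104 + 0.000138])² = 0.25/(-1.978)² = 0.06387.
Darcy-Weisbach: ΔP = f(L/D)(ρV²/2) = 0.06387·(6.41/0.043)·(1000·1.515²/2) = 0.06387·149.1·1148 = 1.093e+04 Pa.
Q = ṁ/ρ = 2.2/1000 = 0.0022 m³/s.
Pumping power P = QΔP = 0.0022·1.093e+04 = 24.04 W = 24.0 W.

P ≈ 24.0 W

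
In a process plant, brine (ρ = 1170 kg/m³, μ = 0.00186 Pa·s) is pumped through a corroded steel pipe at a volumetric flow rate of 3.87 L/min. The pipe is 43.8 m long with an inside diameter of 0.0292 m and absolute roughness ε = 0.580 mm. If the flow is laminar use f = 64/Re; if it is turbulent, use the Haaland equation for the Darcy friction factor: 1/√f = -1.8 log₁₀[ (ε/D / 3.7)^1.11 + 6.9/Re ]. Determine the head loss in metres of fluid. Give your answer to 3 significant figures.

h_f ≈ 0.0257 m

Q = 3.87 L/min = 3.87/60000 = 6.45e-05 m³/s.
Cross-sectional area A = πD²/4 = π(0.0292)²/4 = 0.0006697 m²; mean velocity V = Q/A = 6.45e-05/0.0006697 = 0.09632 m/s.
Reynolds number Re = ρVD/μ = 1170 · 0.09632 · 0.0292 / 0.00186 = 1769.
Re < 2300 → laminar flow, so f = 64/Re = 64/1769 = 0.03618 (the turbulent correlation is not needed).
Darcy-Weisbach: ΔP = f(L/D)(ρV²/2) = 0.03618·(43.8/0.0292)·(1170·0.09632²/2) = 0.03618·1500·5.427 = 294.5 Pa.
Head loss h_f = ΔP/(ρg) = 294.5/(1170·9.81) = 0.0257 m.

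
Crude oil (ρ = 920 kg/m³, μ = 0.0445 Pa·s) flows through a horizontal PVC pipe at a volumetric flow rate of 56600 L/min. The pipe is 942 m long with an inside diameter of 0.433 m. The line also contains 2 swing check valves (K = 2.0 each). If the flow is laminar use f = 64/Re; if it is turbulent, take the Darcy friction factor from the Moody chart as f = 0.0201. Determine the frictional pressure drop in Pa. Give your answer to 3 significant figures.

ΔP ≈ 901000 Pa

Q = 56600 L/min = 56600/60000 = 0.9433 m³/s.
Cross-sectional area A = πD²/4 = π(0.433)²/4 = 0.1473 m²; mean velocity V = Q/A = 0.9433/0.1473 = 6.406 m/s.
Reynolds number Re = ρVD/μ = 920 · 6.406 · 0.433 / 0.0445 = 5.735e+04.
Re > 4000 → turbulent; use the Moody-chart value f = 0.0201.
Total minor-loss coefficient ΣK = 2·2 = 4.
ΔP = [f·L/D + ΣK]·(ρV²/2) = [0.0201·942/0.433 + 4]·(920·6.406²/2) = [43.73 + 4]·1.888e+04 = 9.01e+05 Pa.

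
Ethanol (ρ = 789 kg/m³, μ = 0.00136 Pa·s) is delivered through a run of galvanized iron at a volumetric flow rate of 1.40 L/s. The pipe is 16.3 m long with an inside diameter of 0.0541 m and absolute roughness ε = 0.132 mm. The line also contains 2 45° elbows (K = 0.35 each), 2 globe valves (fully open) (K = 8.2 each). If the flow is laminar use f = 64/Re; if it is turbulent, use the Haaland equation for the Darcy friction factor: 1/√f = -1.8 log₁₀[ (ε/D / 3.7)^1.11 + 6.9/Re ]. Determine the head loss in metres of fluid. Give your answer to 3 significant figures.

h_f ≈ 0.497 m

Q = 1.40 L/s = 1.40/1000 = 0.0014 m³/s.
Cross-sectional area A = πD²/4 = π(0.0541)²/4 = 0.002299 m²; mean velocity V = Q/A = 0.0014/0.002299 = 0.609 m/s.
Reynolds number Re = ρVD/μ = 789 · 0.609 · 0.0541 / 0.00136 = 1.912e+04.
Re > 4000 → turbulent. Relative roughness ε/D = 0.000132/0.0541 = 0.00244. Haaland: 1/√f = -1.8 log₁₀[(0.00244/3.7)^1.11 + 6.9/1.912e+04] = -1.8 log₁₀[0.000295 + 0.000361] = 5.73, so f = 0.03046.
Total minor-loss coefficient ΣK = 2·0.35 + 2·8.2 = 17.1.
ΔP = [f·L/D + ΣK]·(ρV²/2) = [0.03046·16.3/0.0541 + 17.1]·(789·0.609²/2) = [9.176 + 17.1]·146.3 = 3845 Pa.
Head loss h_f = ΔP/(ρg) = 3845/(789·9.81) = 0.497 m.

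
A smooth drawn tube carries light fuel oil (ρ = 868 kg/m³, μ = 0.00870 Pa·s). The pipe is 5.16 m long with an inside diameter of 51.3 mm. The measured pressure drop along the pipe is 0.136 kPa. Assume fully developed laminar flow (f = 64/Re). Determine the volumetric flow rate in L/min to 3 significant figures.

For laminar flow, f = 64/Re with Re = ρVD/μ, so Darcy-Weisbach reduces to ΔP = 32μLV/D². Solving for V: V = ΔP·D²/(32μL) = 136·(0.0513)²/(32·0.0087·5.16) = 0.2491 m/s.
Check: Re = ρVD/μ = 868·0.2491·0.0513/0.0087 = 1275 < 2300, so the laminar assumption holds.
Q = V·A = 0.2491·(π/4·0.0513²) = 0.000515 m³/s = 30.9 L/min.

Q ≈ 30.9 L/min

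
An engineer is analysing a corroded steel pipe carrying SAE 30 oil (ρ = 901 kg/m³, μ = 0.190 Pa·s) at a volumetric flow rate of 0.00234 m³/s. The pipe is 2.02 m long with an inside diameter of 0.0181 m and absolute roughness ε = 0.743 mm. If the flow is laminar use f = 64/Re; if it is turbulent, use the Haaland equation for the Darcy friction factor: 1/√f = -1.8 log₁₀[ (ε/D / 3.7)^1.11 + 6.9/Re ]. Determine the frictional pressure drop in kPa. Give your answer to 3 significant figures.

Cross-sectional area A = πD²/4 = π(0.0181)²/4 = 0.0002573 m²; mean velocity V = Q/A = 0.00234/0.0002573 = 9.094 m/s.
Reynolds number Re = ρVD/μ = 901 · 9.094 · 0.0181 / 0.19 = 780.6.
Re < 2300 → laminar flow, so f = 64/Re = 64/780.6 = 0.08199 (the turbulent correlation is not needed).
Darcy-Weisbach: ΔP = f(L/D)(ρV²/2) = 0.08199·(2.02/0.0181)·(901·9.094²/2) = 0.08199·111.6·3.726e+04 = 3.409e+05 Pa.
ΔP = 3.409e+05 Pa = 341 kPa.

ΔP ≈ 341 kPa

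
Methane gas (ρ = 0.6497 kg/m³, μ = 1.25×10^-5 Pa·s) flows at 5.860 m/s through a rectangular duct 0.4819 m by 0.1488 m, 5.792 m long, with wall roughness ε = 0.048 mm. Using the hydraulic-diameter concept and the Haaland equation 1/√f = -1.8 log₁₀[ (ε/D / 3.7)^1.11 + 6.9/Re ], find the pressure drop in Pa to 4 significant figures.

ΔP ≈ 5.695 Pa

Hydraulic diameter D_h = 4A/P = 4·(0.4819·0.1488)/(2·(0.4819+0.1488)) = 0.2868/1.261 = 0.2274 m.
Re = ρVD_h/μ = 0.6497·5.86·0.2274/1.25e-05 = 6.926e+04.
ε/D_h = 4.8e-05/0.2274 = 0.000211; Haaland gives 1/√f = -1.8 log₁₀[1.95e-05+9.96e-05] = 7.063, so f = 0.02004.
ΔP = f(L/D_h)(ρV²/2) = 0.02004·5.792/0.2274·11.16 = 5.695 Pa.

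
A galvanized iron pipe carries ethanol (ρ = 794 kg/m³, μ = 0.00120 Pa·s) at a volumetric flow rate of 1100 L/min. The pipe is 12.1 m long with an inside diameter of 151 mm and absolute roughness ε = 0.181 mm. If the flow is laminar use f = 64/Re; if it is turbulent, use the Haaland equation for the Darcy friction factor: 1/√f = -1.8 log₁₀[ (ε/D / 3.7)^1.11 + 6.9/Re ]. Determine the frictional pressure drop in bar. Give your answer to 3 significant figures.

ΔP ≈ 0.00753 bar

Q = 1100 L/min = 1100/60000 = 0.01833 m³/s.
Cross-sectional area A = πD²/4 = π(0.151)²/4 = 0.01791 m²; mean velocity V = Q/A = 0.01833/0.01791 = 1.024 m/s.
Reynolds number Re = ρVD/μ = 794 · 1.024 · 0.151 / 0.0012 = 1.023e+05.
Re > 4000 → turbulent. Relative roughness ε/D = 0.000181/0.151 = 0.0012. Haaland: 1/√f = -1.8 log₁₀[(0.0012/3.7)^1.11 + 6.9/1.023e+05] = -1.8 log₁₀[0.000134 + 6.75e-05] = 6.653, so f = 0.02259.
Darcy-Weisbach: ΔP = f(L/D)(ρV²/2) = 0.02259·(12.1/0.151)·(794·1.024²/2) = 0.02259·80.13·416.1 = 753.3 Pa.
ΔP = 753.3 Pa = 0.00753 bar.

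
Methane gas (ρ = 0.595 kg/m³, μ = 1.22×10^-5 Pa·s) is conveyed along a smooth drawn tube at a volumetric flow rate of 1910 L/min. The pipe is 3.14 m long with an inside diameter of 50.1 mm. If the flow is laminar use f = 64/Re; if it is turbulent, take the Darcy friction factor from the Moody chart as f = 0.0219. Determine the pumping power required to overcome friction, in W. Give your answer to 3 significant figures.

P ≈ 3.39 W

Q = 1910 L/min = 1910/60000 = 0.03183 m³/s.
Cross-sectional area A = πD²/4 = π(0.0501)²/4 = 0.001971 m²; mean velocity V = Q/A = 0.03183/0.001971 = 16.15 m/s.
Reynolds number Re = ρVD/μ = 0.595 · 16.15 · 0.0501 / 1.22e-05 = 3.946e+04.
Re > 4000 → turbulent; use the Moody-chart value f = 0.0219.
Darcy-Weisbach: ΔP = f(L/D)(ρV²/2) = 0.0219·(3.14/0.0501)·(0.595·16.15²/2) = 0.0219·62.67·77.57 = 106.5 Pa.
Pumping power P = QΔP = 0.03183·106.5 = 3.390 W = 3.39 W.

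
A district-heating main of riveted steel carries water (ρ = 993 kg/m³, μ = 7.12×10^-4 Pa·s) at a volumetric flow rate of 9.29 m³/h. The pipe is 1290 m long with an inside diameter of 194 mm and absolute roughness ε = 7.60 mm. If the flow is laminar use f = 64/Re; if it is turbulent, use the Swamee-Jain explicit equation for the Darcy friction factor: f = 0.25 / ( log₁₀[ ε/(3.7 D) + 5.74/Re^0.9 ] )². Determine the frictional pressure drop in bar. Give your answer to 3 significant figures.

Q = 9.29 m³/h = 9.29/3600 = 0.002581 m³/s.
Cross-sectional area A = πD²/4 = π(0.194)²/4 = 0.02956 m²; mean velocity V = Q/A = 0.002581/0.02956 = 0.0873 m/s.
Reynolds number Re = ρVD/μ = 993 · 0.0873 · 0.194 / 0.000712 = 2.362e+04.
Re > 4000 → turbulent. Relative roughness ε/D = 0.0076/0.194 = 0.0392. Swamee-Jain: f = 0.25/(log₁₀[0.0392/3.7 + 5.74/2.362e+04^0.9])² = 0.25/(log₁₀[0.0106 + 0.000665])² = 0.25/(-1.949)² = 0.06583.
Darcy-Weisbach: ΔP = f(L/D)(ρV²/2) = 0.06583·(1290/0.194)·(993·0.0873²/2) = 0.06583·6649·3.784 = 1656 Pa.
ΔP = 1656 Pa = 0.0166 bar.

ΔP ≈ 0.0166 bar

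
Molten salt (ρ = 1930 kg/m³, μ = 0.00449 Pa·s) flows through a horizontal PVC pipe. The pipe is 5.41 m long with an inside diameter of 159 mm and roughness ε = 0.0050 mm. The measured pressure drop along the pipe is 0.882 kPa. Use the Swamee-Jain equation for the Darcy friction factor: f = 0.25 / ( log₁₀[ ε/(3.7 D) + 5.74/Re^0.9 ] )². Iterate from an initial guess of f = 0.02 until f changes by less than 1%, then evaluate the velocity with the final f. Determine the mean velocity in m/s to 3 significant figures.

V ≈ 1.19 m/s

Rearranging Darcy-Weisbach: V = √(2·ΔP·D/(f·L·ρ)). With ε/D = 5e-06/0.159 = 3.14e-05, iterate starting from f = 0.02:
  f = 0.02 → V = √(2·882·0.159/(0.02·5.41·1930)) = 1.159 m/s; Re = ρVD/μ = 7.921e+04; f → 0.01893
  f = 0.01893 → V = 1.191 m/s; Re = 8.141e+04; f → 0.01883
Converged (Δf/f < 1%). With the final f = 0.01883: V = √(2·882·0.159/(0.01883·5.41·1930)) = 1.195 m/s.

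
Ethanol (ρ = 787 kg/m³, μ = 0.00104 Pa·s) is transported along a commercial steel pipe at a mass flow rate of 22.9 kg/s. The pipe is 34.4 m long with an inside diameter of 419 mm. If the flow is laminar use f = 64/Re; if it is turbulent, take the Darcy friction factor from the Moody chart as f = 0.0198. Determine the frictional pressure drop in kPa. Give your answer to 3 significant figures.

ΔP ≈ 0.0285 kPa

A = πD²/4 = π(0.419)²/4 = 0.1379 m²; mean velocity V = ṁ/(ρA) = 22.9/(787 · 0.1379) = 0.211 m/s.
Reynolds number Re = ρVD/μ = 787 · 0.211 · 0.419 / 0.00104 = 6.691e+04.
Re > 4000 → turbulent; use the Moody-chart value f = 0.0198.
Darcy-Weisbach: ΔP = f(L/D)(ρV²/2) = 0.0198·(34.4/0.419)·(787·0.211²/2) = 0.0198·82.1·17.52 = 28.49 Pa.
ΔP = 28.49 Pa = 0.0285 kPa.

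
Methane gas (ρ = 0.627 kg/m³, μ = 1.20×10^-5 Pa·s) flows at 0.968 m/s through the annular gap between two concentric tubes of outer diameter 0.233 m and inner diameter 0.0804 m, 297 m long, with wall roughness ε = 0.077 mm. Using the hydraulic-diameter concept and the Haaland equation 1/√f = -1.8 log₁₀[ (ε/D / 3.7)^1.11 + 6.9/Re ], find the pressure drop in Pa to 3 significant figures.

ΔP ≈ 19.3 Pa

Hydraulic diameter D_h = 4A/P = D_o - D_i = 0.233 - 0.0804 = 0.1526 m.
Re = ρVD_h/μ = 0.627·0.968·0.1526/1.2e-05 = 7718.
ε/D_h = 7.7e-05/0.1526 = 0.000505; Haaland gives 1/√f = -1.8 log₁₀[5.12e-05+0.000894] = 5.444, so f = 0.03374.
ΔP = f(L/D_h)(ρV²/2) = 0.03374·297/0.1526·0.2938 = 19.29 Pa.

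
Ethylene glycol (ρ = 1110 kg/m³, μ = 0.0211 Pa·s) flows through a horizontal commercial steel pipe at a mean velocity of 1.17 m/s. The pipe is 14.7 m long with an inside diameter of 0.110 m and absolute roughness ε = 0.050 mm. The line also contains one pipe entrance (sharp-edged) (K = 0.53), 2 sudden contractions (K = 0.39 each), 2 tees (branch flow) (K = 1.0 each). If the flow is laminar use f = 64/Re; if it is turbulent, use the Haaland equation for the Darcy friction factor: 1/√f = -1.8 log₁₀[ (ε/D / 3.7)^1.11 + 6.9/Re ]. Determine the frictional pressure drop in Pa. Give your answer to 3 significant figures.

Reynolds number Re = ρVD/μ = 1110 · 1.17 · 0.11 / 0.0211 = 6770.
Re > 4000 → turbulent. Relative roughness ε/D = 5e-05/0.11 = 0.000455. Haaland: 1/√f = -1.8 log₁₀[(0.000455/3.7)^1.11 + 6.9/6770] = -1.8 log₁₀[4.56e-05 + 0.00102] = 5.351, so f = 0.03493.
Total minor-loss coefficient ΣK = 1·0.53 + 2·0.39 + 2·1 = 3.31.
ΔP = [f·L/D + ΣK]·(ρV²/2) = [0.03493·14.7/0.11 + 3.31]·(1110·1.17²/2) = [4.667 + 3.31]·759.7 = 6061 Pa.

ΔP ≈ 6060 Pa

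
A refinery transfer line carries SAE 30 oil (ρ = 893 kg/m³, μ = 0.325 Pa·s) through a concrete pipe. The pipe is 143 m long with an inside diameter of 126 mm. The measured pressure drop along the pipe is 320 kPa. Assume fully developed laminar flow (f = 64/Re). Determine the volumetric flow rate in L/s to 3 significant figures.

Q ≈ 42.6 L/s

For laminar flow, f = 64/Re with Re = ρVD/μ, so Darcy-Weisbach reduces to ΔP = 32μLV/D². Solving for V: V = ΔP·D²/(32μL) = 3.2e+05·(0.126)²/(32·0.325·143) = 3.416 m/s.
Check: Re = ρVD/μ = 893·3.416·0.126/0.325 = 1183 < 2300, so the laminar assumption holds.
Q = V·A = 3.416·(π/4·0.126²) = 0.04259 m³/s = 42.6 L/s.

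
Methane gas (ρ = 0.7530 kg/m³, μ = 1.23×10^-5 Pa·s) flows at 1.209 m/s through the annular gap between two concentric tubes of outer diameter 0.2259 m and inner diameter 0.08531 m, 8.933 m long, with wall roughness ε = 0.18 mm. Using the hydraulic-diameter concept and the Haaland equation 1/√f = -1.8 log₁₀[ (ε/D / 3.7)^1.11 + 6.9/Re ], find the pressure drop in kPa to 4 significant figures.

ΔP ≈ 0.001128 kPa

Hydraulic diameter D_h = 4A/P = D_o - D_i = 0.2259 - 0.08531 = 0.1406 m.
Re = ρVD_h/μ = 0.753·1.209·0.1406/1.23e-05 = 1.041e+04.
ε/D_h = 0.00018/0.1406 = 0.00128; Haaland gives 1/√f = -1.8 log₁₀[0.000144+0.000663] = 5.568, so f = 0.03226.
ΔP = f(L/D_h)(ρV²/2) = 0.03226·8.933/0.1406·0.5503 = 1.128 Pa.
ΔP = 0.001128 kPa.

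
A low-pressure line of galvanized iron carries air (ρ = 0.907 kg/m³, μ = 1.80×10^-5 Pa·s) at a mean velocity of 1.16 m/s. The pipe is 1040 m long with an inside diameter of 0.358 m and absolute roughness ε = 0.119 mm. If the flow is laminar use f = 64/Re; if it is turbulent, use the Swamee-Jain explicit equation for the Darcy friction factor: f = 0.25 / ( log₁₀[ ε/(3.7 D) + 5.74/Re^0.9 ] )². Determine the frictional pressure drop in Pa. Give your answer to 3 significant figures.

ΔP ≈ 46.7 Pa

Reynolds number Re = ρVD/μ = 0.907 · 1.16 · 0.358 / 1.8e-05 = 2.093e+04.
Re > 4000 → turbulent. Relative roughness ε/D = 0.000119/0.358 = 0.000332. Swamee-Jain: f = 0.25/(log₁₀[0.000332/3.7 + 5.74/2.093e+04^0.9])² = 0.25/(log₁₀[8.98e-05 + 0.000742])² = 0.25/(-3.08)² = 0.02635.
Darcy-Weisbach: ΔP = f(L/D)(ρV²/2) = 0.02635·(1040/0.358)·(0.907·1.16²/2) = 0.02635·2905·0.6102 = 46.72 Pa.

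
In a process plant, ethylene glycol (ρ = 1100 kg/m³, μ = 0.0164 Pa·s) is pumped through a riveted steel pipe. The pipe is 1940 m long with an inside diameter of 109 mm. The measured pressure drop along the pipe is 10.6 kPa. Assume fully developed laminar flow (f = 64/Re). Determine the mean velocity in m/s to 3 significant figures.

For laminar flow, f = 64/Re with Re = ρVD/μ, so Darcy-Weisbach reduces to ΔP = 32μLV/D². Solving for V: V = ΔP·D²/(32μL) = 1.06e+04·(0.109)²/(32·0.0164·1940) = 0.1237 m/s.
Check: Re = ρVD/μ = 1100·0.1237·0.109/0.0164 = 904.4 < 2300, so the laminar assumption holds.

V ≈ 0.124 m/s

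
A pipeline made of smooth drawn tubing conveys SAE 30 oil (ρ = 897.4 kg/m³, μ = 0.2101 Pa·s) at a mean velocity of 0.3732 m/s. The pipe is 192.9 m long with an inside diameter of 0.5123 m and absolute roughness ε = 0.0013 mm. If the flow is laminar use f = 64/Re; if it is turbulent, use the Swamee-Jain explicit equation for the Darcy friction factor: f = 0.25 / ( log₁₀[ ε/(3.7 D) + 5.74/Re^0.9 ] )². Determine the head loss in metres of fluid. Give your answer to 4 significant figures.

Reynolds number Re = ρVD/μ = 897.4 · 0.3732 · 0.5123 / 0.21 = 816.6.
Re < 2300 → laminar flow, so f = 64/Re = 64/816.6 = 0.07837 (the turbulent correlation is not needed).
Darcy-Weisbach: ΔP = f(L/D)(ρV²/2) = 0.07837·(192.9/0.5123)·(897.4·0.3732²/2) = 0.07837·376.5·62.49 = 1844 Pa.
Head loss h_f = ΔP/(ρg) = 1844/(897.4·9.81) = 0.2095 m.

h_f ≈ 0.2095 m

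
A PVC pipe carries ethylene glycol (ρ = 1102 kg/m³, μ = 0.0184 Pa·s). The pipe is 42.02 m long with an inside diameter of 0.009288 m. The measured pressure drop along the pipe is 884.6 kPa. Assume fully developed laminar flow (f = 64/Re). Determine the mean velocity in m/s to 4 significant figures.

For laminar flow, f = 64/Re with Re = ρVD/μ, so Darcy-Weisbach reduces to ΔP = 32μLV/D². Solving for V: V = ΔP·D²/(32μL) = 8.846e+05·(0.009288)²/(32·0.0184·42.02) = 3.084 m/s.
Check: Re = ρVD/μ = 1102·3.084·0.009288/0.0184 = 1716 < 2300, so the laminar assumption holds.

V ≈ 3.084 m/s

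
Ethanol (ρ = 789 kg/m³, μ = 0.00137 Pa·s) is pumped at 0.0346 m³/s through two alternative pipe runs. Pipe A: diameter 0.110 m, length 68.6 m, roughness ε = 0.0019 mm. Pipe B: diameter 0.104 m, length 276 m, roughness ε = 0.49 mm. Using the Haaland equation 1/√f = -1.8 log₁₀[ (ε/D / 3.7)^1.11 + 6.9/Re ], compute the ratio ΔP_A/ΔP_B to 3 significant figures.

ΔP_A/ΔP_B ≈ 0.0943

Pipe A: V = Q/A = 0.0346/0.009503 = 3.641 m/s; Re = 2.306e+05; ε/D = 1.73e-05; Haaland → f = 0.0152; ΔP_A = f(L/D)(ρV²/2) = 4.955e+04 Pa.
Pipe B: V = Q/A = 0.0346/0.008495 = 4.073 m/s; Re = 2.44e+05; ε/D = 0.00471; Haaland → f = 0.03026; ΔP_B = f(L/D)(ρV²/2) = 5.255e+05 Pa.
ΔP_A/ΔP_B = 4.955e+04/5.255e+05 = 0.0943.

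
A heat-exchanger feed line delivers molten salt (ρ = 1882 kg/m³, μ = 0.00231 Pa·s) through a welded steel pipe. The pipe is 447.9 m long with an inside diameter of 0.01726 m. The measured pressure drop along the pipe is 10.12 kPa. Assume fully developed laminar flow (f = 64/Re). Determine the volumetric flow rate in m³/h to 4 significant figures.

For laminar flow, f = 64/Re with Re = ρVD/μ, so Darcy-Weisbach reduces to ΔP = 32μLV/D². Solving for V: V = ΔP·D²/(32μL) = 1.012e+04·(0.01726)²/(32·0.00231·447.9) = 0.09106 m/s.
Check: Re = ρVD/μ = 1882·0.09106·0.01726/0.00231 = 1280 < 2300, so the laminar assumption holds.
Q = V·A = 0.09106·(π/4·0.01726²) = 2.131e-05 m³/s = 0.07670 m³/h.

Q ≈ 0.07670 m³/h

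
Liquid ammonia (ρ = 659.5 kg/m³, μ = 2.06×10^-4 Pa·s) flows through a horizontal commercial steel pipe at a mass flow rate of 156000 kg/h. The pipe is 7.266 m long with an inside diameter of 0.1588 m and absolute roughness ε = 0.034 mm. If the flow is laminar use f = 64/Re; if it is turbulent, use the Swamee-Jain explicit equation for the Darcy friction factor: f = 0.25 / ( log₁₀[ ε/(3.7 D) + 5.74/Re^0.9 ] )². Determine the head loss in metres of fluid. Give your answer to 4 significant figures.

ṁ = 156000 kg/h = 156000/3600 = 43.33 kg/s.
A = πD²/4 = π(0.1588)²/4 = 0.01981 m²; mean velocity V = ṁ/(ρA) = 43.33/(659.5 · 0.01981) = 3.318 m/s.
Reynolds number Re = ρVD/μ = 659.5 · 3.318 · 0.1588 / 0.000206 = 1.687e+06.
Re > 4000 → turbulent. Relative roughness ε/D = 3.4e-05/0.1588 = 0.000214. Swamee-Jain: f = 0.25/(log₁₀[0.000214/3.7 + 5.74/1.687e+06^0.9])² = 0.25/(log₁₀[5.79e-05 + 1.43e-05])² = 0.25/(-4.142)² = 0.01457.
Darcy-Weisbach: ΔP = f(L/D)(ρV²/2) = 0.01457·(7.266/0.1588)·(659.5·3.318²/2) = 0.01457·45.76·3629 = 2420 Pa.
Head loss h_f = ΔP/(ρg) = 2420/(659.5·9.81) = 0.3741 m.

h_f ≈ 0.3741 m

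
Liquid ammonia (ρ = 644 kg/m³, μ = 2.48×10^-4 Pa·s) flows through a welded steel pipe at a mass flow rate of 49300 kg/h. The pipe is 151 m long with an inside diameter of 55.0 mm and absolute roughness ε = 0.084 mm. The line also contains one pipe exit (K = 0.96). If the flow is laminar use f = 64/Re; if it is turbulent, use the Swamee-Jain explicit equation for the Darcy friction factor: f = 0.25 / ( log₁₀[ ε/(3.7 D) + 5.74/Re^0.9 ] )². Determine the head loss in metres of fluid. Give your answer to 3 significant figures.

h_f ≈ 251 m

ṁ = 49300 kg/h = 49300/3600 = 13.69 kg/s.
A = πD²/4 = π(0.055)²/4 = 0.002376 m²; mean velocity V = ṁ/(ρA) = 13.69/(644 · 0.002376) = 8.95 m/s.
Reynolds number Re = ρVD/μ = 644 · 8.95 · 0.055 / 0.000248 = 1.278e+06.
Re > 4000 → turbulent. Relative roughness ε/D = 8.4e-05/0.055 = 0.00153. Swamee-Jain: f = 0.25/(log₁₀[0.00153/3.7 + 5.74/1.278e+06^0.9])² = 0.25/(log₁₀[0.000413 + 1.83e-05])² = 0.25/(-3.365)² = 0.02207.
Total minor-loss coefficient ΣK = 1·0.96 = 0.96.
ΔP = [f·L/D + ΣK]·(ρV²/2) = [0.02207·151/0.055 + 0.96]·(644·8.95²/2) = [60.6 + 0.96]·2.58e+04 = 1.588e+06 Pa.
Head loss h_f = ΔP/(ρg) = 1.588e+06/(644·9.81) = 251 m.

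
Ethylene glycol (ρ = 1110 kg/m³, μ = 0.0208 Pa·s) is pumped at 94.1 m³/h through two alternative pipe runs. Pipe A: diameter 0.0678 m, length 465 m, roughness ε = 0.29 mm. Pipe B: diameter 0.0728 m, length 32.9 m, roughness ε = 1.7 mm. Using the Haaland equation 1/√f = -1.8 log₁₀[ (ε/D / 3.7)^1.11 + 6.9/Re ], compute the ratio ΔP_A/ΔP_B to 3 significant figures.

Pipe A: V = Q/A = 0.02614/0.00361 = 7.24 m/s; Re = 2.62e+04; ε/D = 0.00428; Haaland → f = 0.03232; ΔP_A = f(L/D)(ρV²/2) = 6.45e+06 Pa.
Pipe B: V = Q/A = 0.02614/0.004162 = 6.28 m/s; Re = 2.44e+04; ε/D = 0.0234; Haaland → f = 0.05318; ΔP_B = f(L/D)(ρV²/2) = 5.26e+05 Pa.
ΔP_A/ΔP_B = 6.45e+06/5.26e+05 = 12.3.

ΔP_A/ΔP_B ≈ 12.3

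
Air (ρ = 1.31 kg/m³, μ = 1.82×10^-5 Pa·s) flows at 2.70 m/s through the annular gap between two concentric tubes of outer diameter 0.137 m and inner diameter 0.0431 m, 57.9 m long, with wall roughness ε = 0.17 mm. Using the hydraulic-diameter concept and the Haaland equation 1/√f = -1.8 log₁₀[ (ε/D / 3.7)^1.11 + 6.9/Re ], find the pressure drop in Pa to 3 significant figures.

ΔP ≈ 87.1 Pa

Hydraulic diameter D_h = 4A/P = D_o - D_i = 0.137 - 0.0431 = 0.0939 m.
Re = ρVD_h/μ = 1.31·2.7·0.0939/1.82e-05 = 1.825e+04.
ε/D_h = 0.00017/0.0939 = 0.00181; Haaland gives 1/√f = -1.8 log₁₀[0.000212+0.000378] = 5.813, so f = 0.02959.
ΔP = f(L/D_h)(ρV²/2) = 0.02959·57.9/0.0939·4.775 = 87.14 Pa.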